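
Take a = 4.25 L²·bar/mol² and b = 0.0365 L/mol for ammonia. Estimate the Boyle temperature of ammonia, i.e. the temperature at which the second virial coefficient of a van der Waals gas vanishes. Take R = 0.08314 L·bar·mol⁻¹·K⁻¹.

For a van der Waals gas the second virial coefficient B₂ = b − a/(RT) vanishes at T_B = a/(Rb).
T_B = 4.25/(0.08314×0.0365) = 4.25/0.0030346 = 1401 K

T_B ≈ 1401 K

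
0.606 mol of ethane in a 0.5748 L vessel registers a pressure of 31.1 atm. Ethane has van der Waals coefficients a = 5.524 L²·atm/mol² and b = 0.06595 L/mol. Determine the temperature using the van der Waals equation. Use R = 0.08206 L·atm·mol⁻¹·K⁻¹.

T ≈ 400.5 K

T = (P + a n²/V²)(V − nb)/(nR)
P + a n²/V² = 31.1 + (5.524)(0.606)²/(0.5748)² = 37.240 atm
V − nb = 0.5748 − (0.606)(0.06595) = 0.53483 L
T = (37.240)(0.53483)/((0.606)(0.08206)) = 400.5 K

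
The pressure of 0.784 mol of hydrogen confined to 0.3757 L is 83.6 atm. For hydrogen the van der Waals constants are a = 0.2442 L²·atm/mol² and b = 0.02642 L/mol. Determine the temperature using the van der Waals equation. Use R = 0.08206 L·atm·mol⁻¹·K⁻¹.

T = (P + a n²/V²)(V − nb)/(nR)
P + a n²/V² = 83.6 + (0.2442)(0.784)²/(0.3757)² = 84.663 atm
V − nb = 0.3757 − (0.784)(0.02642) = 0.35499 L
T = (84.663)(0.35499)/((0.784)(0.08206)) = 467.2 K

T ≈ 467.2 K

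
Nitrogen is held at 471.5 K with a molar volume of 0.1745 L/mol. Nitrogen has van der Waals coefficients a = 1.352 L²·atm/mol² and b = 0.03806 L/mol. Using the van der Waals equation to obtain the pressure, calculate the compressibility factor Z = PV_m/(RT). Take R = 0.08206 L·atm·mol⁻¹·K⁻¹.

P = RT/(V_m − b) − a/V_m² = (0.08206)(471.5)/(0.1745 − 0.03806) − 1.352/(0.1745)²
  = 38.691/0.13644 − 44.400 = 283.58 − 44.400 = 239.18 atm
Z = PV_m/(RT) = (239.18)(0.1745)/((0.08206)(471.5)) = 41.737/38.691 = 1.079

Z ≈ 1.079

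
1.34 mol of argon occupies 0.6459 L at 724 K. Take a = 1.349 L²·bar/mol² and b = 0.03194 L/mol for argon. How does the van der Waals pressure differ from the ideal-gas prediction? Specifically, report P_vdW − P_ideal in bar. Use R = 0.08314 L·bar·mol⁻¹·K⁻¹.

Ideal: P_ideal = nRT/V = (1.34)(0.08314)(724)/0.6459 = 124.879 bar
vdW: P = nRT/(V − nb) − a n²/V² = 80.6591/0.603100 − 2.42226/0.417187 = 133.741 − 5.80617 = 127.935 bar
ΔP = 127.935 − 124.879 = 3.06 bar

ΔP ≈ 3.06 bar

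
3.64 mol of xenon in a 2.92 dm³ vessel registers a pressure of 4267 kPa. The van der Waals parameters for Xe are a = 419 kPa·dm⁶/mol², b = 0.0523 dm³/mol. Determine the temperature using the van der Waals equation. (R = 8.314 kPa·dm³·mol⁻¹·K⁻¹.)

T = (P + a n²/V²)(V − nb)/(nR)
P + a n²/V² = 4267 + (419)(3.64)²/(2.92)² = 4918.1 kPa
V − nb = 2.92 − (3.64)(0.0523) = 2.7296 dm³
T = (4918.1)(2.7296)/((3.64)(8.314)) = 443.6 K

T ≈ 443.6 K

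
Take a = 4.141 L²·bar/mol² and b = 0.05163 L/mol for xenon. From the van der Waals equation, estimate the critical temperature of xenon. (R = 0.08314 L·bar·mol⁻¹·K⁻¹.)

T_c ≈ 285.8 K

For a van der Waals gas, T_c = 8a/(27Rb).
T_c = 8×4.141/(27×0.08314×0.05163) = 33.128/0.11590 = 285.8 K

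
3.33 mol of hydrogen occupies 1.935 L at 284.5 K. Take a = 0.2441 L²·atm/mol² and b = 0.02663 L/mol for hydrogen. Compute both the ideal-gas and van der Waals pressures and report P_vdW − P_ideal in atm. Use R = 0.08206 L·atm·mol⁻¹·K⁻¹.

Ideal: P_ideal = nRT/V = (3.33)(0.08206)(284.5)/1.935 = 40.1770 atm
vdW: P = nRT/(V − nb) − a n²/V² = 77.7424/1.84632 − 2.70680/3.74423 = 42.1067 − 0.722926 = 41.3838 atm
ΔP = 41.3838 − 40.1770 = 1.207 atm

ΔP ≈ 1.207 atm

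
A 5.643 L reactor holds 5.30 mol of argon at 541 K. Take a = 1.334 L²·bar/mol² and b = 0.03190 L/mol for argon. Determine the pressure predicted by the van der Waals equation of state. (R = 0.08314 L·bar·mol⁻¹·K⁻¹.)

P = nRT/(V − nb) − a n²/V²
nRT/(V − nb) = (5.30)(0.08314)(541)/(5.643 − 5.30×0.03190) = 238.39/5.4739 = 43.550 bar
a n²/V² = (1.334)(5.30)²/(5.643)² = 1.1768 bar
P = 43.550 − 1.1768 = 42.37 bar

P ≈ 42.37 bar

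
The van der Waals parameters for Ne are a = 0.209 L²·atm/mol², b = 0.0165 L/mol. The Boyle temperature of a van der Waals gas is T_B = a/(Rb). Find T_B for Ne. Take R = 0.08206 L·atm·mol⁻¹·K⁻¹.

T_B ≈ 154.4 K

For a van der Waals gas the second virial coefficient B₂ = b − a/(RT) vanishes at T_B = a/(Rb).
T_B = 0.209/(0.08206×0.0165) = 0.209/0.0013540 = 154.4 K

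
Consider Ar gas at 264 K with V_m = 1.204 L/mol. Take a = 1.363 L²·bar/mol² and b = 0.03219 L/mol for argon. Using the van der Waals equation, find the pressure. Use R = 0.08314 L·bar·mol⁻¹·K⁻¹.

P ≈ 17.79 bar

P = RT/(V_m − b) − a/V_m²
RT/(V_m − b) = (0.08314)(264)/(1.204 − 0.03219) = 21.949/1.1718 = 18.731 bar
a/V_m² = 1.363/(1.204)² = 0.94025 bar
P = 18.731 − 0.94025 = 17.79 bar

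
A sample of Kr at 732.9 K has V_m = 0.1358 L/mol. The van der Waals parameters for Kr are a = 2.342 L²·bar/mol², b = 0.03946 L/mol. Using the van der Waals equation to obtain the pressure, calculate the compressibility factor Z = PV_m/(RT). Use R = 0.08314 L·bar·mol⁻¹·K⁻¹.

P = RT/(V_m − b) − a/V_m² = (0.08314)(732.9)/(0.1358 − 0.03946) − 2.342/(0.1358)²
  = 60.933/0.096340 − 127.00 = 632.48 − 127.00 = 505.48 bar
Z = PV_m/(RT) = (505.48)(0.1358)/((0.08314)(732.9)) = 68.644/60.933 = 1.127

Z ≈ 1.127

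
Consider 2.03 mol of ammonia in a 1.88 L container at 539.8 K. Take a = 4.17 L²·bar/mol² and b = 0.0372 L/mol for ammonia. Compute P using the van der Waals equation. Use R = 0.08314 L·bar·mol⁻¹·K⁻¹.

P = nRT/(V − nb) − a n²/V²
nRT/(V − nb) = (2.03)(0.08314)(539.8)/(1.88 − 2.03×0.0372) = 91.104/1.8045 = 50.487 bar
a n²/V² = (4.17)(2.03)²/(1.88)² = 4.8620 bar
P = 50.487 − 4.8620 = 45.63 bar

P ≈ 45.63 bar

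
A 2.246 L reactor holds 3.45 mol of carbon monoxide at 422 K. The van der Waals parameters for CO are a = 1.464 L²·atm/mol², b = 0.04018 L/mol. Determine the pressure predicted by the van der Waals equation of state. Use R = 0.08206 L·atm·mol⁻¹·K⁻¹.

P = nRT/(V − nb) − a n²/V²
nRT/(V − nb) = (3.45)(0.08206)(422)/(2.246 − 3.45×0.04018) = 119.47/2.1074 = 56.691 atm
a n²/V² = (1.464)(3.45)²/(2.246)² = 3.4543 atm
P = 56.691 − 3.4543 = 53.24 atm

P ≈ 53.24 atm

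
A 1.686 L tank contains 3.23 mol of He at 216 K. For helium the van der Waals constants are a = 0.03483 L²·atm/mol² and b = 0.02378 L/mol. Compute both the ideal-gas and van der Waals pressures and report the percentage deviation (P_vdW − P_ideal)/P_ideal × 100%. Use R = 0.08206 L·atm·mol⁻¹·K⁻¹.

4.40 %

Ideal: P_ideal = nRT/V = (3.23)(0.08206)(216)/1.686 = 33.9571 atm
vdW: P = nRT/(V − nb) − a n²/V² = 57.2516/1.60919 − 0.363378/2.84260 = 35.5779 − 0.127833 = 35.4501 atm
% deviation = (35.4501 − 33.9571)/33.9571 × 100% = 4.40%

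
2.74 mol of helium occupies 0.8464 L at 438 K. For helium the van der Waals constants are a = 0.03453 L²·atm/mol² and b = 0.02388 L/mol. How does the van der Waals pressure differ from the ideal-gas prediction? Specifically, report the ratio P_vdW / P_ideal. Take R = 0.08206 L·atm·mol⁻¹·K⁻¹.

P_vdW / P_ideal ≈ 1.081

Ideal: P_ideal = nRT/V = (2.74)(0.08206)(438)/0.8464 = 116.354 atm
vdW: P = nRT/(V − nb) − a n²/V² = 98.4818/0.780969 − 0.259237/0.716393 = 126.102 − 0.361864 = 125.740 atm
Ratio = 125.740/116.354 = 1.081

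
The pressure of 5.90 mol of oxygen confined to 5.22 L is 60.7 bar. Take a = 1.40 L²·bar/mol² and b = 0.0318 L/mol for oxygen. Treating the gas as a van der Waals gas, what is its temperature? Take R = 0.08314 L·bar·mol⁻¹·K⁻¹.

T ≈ 641.1 K

T = (P + a n²/V²)(V − nb)/(nR)
P + a n²/V² = 60.7 + (1.40)(5.90)²/(5.22)² = 62.489 bar
V − nb = 5.22 − (5.90)(0.0318) = 5.0324 L
T = (62.489)(5.0324)/((5.90)(0.08314)) = 641.1 K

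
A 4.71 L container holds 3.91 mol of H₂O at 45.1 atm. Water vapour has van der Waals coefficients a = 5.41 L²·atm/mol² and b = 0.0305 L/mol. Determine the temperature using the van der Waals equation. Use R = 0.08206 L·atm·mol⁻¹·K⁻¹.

T = (P + a n²/V²)(V − nb)/(nR)
P + a n²/V² = 45.1 + (5.41)(3.91)²/(4.71)² = 48.828 atm
V − nb = 4.71 − (3.91)(0.0305) = 4.5907 L
T = (48.828)(4.5907)/((3.91)(0.08206)) = 698.6 K

T ≈ 698.6 K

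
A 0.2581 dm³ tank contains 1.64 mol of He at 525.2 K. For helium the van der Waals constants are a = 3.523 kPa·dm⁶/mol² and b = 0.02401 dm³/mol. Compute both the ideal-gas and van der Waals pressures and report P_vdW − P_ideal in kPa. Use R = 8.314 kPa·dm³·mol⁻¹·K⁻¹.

ΔP ≈ 4853 kPa

Ideal: P_ideal = nRT/V = (1.64)(8.314)(525.2)/0.2581 = 27745.4 kPa
vdW: P = nRT/(V − nb) − a n²/V² = 7161.08/0.218724 − 9.47546/0.0666156 = 32740.3 − 142.241 = 32598.1 kPa
ΔP = 32598.1 − 27745.4 = 4853 kPa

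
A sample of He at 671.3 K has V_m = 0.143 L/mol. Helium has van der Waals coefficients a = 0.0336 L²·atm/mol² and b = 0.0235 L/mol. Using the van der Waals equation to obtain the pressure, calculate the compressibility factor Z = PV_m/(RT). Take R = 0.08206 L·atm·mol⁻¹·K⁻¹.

P = RT/(V_m − b) − a/V_m² = (0.08206)(671.3)/(0.143 − 0.0235) − 0.0336/(0.143)²
  = 55.087/0.11950 − 1.6431 = 460.98 − 1.6431 = 459.34 atm
Z = PV_m/(RT) = (459.34)(0.143)/((0.08206)(671.3)) = 65.686/55.087 = 1.192

Z ≈ 1.192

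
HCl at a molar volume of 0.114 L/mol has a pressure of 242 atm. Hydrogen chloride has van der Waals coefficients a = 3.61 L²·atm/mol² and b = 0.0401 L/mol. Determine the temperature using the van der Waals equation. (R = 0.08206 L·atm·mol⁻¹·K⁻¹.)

T ≈ 468.1 K

T = (P + a/V_m²)(V_m − b)/R
P + a/V_m² = 242 + 3.61/(0.114)² = 519.78 atm
V_m − b = 0.114 − 0.0401 = 0.073900 L/mol
T = (519.78)(0.073900)/0.08206 = 468.1 K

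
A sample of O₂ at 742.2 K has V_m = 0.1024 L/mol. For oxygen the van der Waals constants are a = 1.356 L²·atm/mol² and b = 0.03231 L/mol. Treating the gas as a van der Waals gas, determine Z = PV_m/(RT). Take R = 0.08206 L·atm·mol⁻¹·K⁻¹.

P = RT/(V_m − b) − a/V_m² = (0.08206)(742.2)/(0.1024 − 0.03231) − 1.356/(0.1024)²
  = 60.905/0.070090 − 129.32 = 868.95 − 129.32 = 739.63 atm
Z = PV_m/(RT) = (739.63)(0.1024)/((0.08206)(742.2)) = 75.738/60.905 = 1.244

Z ≈ 1.244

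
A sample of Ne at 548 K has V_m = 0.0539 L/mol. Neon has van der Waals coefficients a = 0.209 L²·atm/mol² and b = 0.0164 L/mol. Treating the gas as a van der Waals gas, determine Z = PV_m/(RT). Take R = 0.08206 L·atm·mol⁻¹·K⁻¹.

P = RT/(V_m − b) − a/V_m² = (0.08206)(548)/(0.0539 − 0.0164) − 0.209/(0.0539)²
  = 44.969/0.037500 − 71.940 = 1199.2 − 71.940 = 1127.3 atm
Z = PV_m/(RT) = (1127.3)(0.0539)/((0.08206)(548)) = 60.761/44.969 = 1.351

Z ≈ 1.351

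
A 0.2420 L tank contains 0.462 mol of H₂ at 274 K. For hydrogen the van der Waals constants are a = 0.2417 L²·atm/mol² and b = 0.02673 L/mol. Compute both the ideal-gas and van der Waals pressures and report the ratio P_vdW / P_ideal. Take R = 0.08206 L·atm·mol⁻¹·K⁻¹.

Ideal: P_ideal = nRT/V = (0.462)(0.08206)(274)/0.2420 = 42.9248 atm
vdW: P = nRT/(V − nb) − a n²/V² = 10.3878/0.229651 − 0.0515894/0.0585640 = 45.2330 − 0.880906 = 44.3521 atm
Ratio = 44.3521/42.9248 = 1.033

P_vdW / P_ideal ≈ 1.033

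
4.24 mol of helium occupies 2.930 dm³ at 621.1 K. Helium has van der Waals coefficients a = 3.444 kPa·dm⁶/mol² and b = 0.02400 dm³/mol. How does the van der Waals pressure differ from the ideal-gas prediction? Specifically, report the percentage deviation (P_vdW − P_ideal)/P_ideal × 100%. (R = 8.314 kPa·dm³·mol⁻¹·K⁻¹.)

3.50 %

Ideal: P_ideal = nRT/V = (4.24)(8.314)(621.1)/2.930 = 7472.57 kPa
vdW: P = nRT/(V − nb) − a n²/V² = 21894.6/2.82824 − 61.9149/8.58490 = 7741.42 − 7.21207 = 7734.21 kPa
% deviation = (7734.21 − 7472.57)/7472.57 × 100% = 3.50%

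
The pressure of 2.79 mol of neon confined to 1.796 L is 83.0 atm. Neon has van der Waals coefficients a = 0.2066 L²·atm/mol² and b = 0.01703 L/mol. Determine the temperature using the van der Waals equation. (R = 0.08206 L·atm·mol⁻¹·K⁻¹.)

T ≈ 637.7 K

T = (P + a n²/V²)(V − nb)/(nR)
P + a n²/V² = 83.0 + (0.2066)(2.79)²/(1.796)² = 83.499 atm
V − nb = 1.796 − (2.79)(0.01703) = 1.7485 L
T = (83.499)(1.7485)/((2.79)(0.08206)) = 637.7 K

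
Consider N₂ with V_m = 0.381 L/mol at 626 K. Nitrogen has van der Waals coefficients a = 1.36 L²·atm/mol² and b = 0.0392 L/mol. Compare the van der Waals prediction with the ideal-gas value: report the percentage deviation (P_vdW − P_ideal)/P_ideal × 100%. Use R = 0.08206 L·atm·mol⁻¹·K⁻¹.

4.52 %

Ideal: P_ideal = RT/V_m = (0.08206)(626)/0.381 = 134.828 atm
vdW: P = RT/(V_m − b) − a/V_m² = 51.3696/0.341800 − 1.36/0.145161 = 150.291 − 9.36891 = 140.922 atm
% deviation = (140.922 − 134.828)/134.828 × 100% = 4.52%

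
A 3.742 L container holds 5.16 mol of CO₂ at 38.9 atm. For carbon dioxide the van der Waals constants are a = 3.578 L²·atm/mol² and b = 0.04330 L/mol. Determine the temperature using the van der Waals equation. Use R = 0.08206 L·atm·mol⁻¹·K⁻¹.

T ≈ 379.8 K

T = (P + a n²/V²)(V − nb)/(nR)
P + a n²/V² = 38.9 + (3.578)(5.16)²/(3.742)² = 45.703 atm
V − nb = 3.742 − (5.16)(0.04330) = 3.5186 L
T = (45.703)(3.5186)/((5.16)(0.08206)) = 379.8 K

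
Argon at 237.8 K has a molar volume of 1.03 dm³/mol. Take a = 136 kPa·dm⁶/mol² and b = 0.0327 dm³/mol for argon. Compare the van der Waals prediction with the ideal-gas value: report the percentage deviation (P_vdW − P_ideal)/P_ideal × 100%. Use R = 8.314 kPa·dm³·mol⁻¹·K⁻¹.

-3.40 %

Ideal: P_ideal = RT/V_m = (8.314)(237.8)/1.03 = 1919.48 kPa
vdW: P = RT/(V_m − b) − a/V_m² = 1977.07/0.997300 − 136/1.06090 = 1982.42 − 128.193 = 1854.23 kPa
% deviation = (1854.23 − 1919.48)/1919.48 × 100% = -3.40%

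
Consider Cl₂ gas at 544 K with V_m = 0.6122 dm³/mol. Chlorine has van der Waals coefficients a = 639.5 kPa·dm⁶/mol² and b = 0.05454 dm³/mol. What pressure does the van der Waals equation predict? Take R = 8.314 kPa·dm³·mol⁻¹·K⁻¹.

P = RT/(V_m − b) − a/V_m²
RT/(V_m − b) = (8.314)(544)/(0.6122 − 0.05454) = 4522.8/0.55766 = 8110.3 kPa
a/V_m² = 639.5/(0.6122)² = 1706.3 kPa
P = 8110.3 − 1706.3 = 6404 kPa

P ≈ 6404 kPa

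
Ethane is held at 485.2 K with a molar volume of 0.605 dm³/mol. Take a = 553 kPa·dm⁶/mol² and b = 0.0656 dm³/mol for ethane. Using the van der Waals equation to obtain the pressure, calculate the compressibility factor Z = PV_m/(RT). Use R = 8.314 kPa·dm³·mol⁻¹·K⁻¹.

Z ≈ 0.8950

P = RT/(V_m − b) − a/V_m² = (8.314)(485.2)/(0.605 − 0.0656) − 553/(0.605)²
  = 4034.0/0.53940 − 1510.8 = 7478.7 − 1510.8 = 5967.9 kPa
Z = PV_m/(RT) = (5967.9)(0.605)/((8.314)(485.2)) = 3610.6/4034.0 = 0.8950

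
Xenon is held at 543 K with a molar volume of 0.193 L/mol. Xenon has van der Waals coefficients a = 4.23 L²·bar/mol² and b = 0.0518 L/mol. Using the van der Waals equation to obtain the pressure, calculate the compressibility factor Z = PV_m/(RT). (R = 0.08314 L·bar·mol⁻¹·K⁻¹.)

P = RT/(V_m − b) − a/V_m² = (0.08314)(543)/(0.193 − 0.0518) − 4.23/(0.193)²
  = 45.145/0.14120 − 113.56 = 319.72 − 113.56 = 206.16 bar
Z = PV_m/(RT) = (206.16)(0.193)/((0.08314)(543)) = 39.789/45.145 = 0.8814

Z ≈ 0.8814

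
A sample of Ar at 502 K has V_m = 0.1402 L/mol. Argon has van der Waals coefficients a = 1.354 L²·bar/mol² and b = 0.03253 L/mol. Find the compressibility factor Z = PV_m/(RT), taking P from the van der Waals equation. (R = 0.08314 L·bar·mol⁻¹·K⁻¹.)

P = RT/(V_m − b) − a/V_m² = (0.08314)(502)/(0.1402 − 0.03253) − 1.354/(0.1402)²
  = 41.736/0.10767 − 68.885 = 387.63 − 68.885 = 318.75 bar
Z = PV_m/(RT) = (318.75)(0.1402)/((0.08314)(502)) = 44.689/41.736 = 1.071

Z ≈ 1.071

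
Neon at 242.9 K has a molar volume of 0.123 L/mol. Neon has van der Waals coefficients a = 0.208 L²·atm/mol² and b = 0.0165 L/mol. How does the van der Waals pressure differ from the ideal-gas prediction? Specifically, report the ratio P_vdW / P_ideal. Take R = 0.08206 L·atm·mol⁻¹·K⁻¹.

P_vdW / P_ideal ≈ 1.070

Ideal: P_ideal = RT/V_m = (0.08206)(242.9)/0.123 = 162.052 atm
vdW: P = RT/(V_m − b) − a/V_m² = 19.9324/0.106500 − 0.208/0.0151290 = 187.159 − 13.7484 = 173.411 atm
Ratio = 173.411/162.052 = 1.070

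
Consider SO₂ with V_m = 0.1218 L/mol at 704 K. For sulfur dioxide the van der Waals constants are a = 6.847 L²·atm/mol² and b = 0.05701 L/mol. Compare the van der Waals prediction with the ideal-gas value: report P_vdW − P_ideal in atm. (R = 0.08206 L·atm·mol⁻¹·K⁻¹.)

Ideal: P_ideal = RT/V_m = (0.08206)(704)/0.1218 = 474.304 atm
vdW: P = RT/(V_m − b) − a/V_m² = 57.7702/0.0647900 − 6.847/0.0148352 = 891.653 − 461.537 = 430.116 atm
ΔP = 430.116 − 474.304 = -44.19 atm

ΔP ≈ -44.19 atm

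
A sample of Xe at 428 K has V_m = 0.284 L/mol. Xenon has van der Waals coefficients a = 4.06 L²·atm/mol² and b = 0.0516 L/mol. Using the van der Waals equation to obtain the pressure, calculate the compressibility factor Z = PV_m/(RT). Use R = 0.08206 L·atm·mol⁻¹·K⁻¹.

Z ≈ 0.8150

P = RT/(V_m − b) − a/V_m² = (0.08206)(428)/(0.284 − 0.0516) − 4.06/(0.284)²
  = 35.122/0.23240 − 50.337 = 151.13 − 50.337 = 100.79 atm
Z = PV_m/(RT) = (100.79)(0.284)/((0.08206)(428)) = 28.624/35.122 = 0.8150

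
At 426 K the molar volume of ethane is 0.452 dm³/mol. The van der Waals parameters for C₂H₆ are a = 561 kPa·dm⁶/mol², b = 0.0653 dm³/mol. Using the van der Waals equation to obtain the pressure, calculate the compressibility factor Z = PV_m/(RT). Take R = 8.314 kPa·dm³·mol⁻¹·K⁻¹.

P = RT/(V_m − b) − a/V_m² = (8.314)(426)/(0.452 − 0.0653) − 561/(0.452)²
  = 3541.8/0.38670 − 2745.9 = 9159.0 − 2745.9 = 6413.1 kPa
Z = PV_m/(RT) = (6413.1)(0.452)/((8.314)(426)) = 2898.7/3541.8 = 0.8184

Z ≈ 0.8184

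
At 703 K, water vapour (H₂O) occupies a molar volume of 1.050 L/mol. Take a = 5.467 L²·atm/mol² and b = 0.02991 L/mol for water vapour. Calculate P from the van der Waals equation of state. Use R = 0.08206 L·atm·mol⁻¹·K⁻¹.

P = RT/(V_m − b) − a/V_m²
RT/(V_m − b) = (0.08206)(703)/(1.050 − 0.02991) = 57.688/1.0201 = 56.551 atm
a/V_m² = 5.467/(1.050)² = 4.9587 atm
P = 56.551 − 4.9587 = 51.59 atm

P ≈ 51.59 atm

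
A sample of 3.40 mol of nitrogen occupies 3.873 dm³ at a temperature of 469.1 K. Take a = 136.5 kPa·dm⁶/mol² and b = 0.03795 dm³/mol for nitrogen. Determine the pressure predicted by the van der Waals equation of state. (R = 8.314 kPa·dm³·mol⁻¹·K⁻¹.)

P = nRT/(V − nb) − a n²/V²
nRT/(V − nb) = (3.40)(8.314)(469.1)/(3.873 − 3.40×0.03795) = 13260/3.7440 = 3541.7 kPa
a n²/V² = (136.5)(3.40)²/(3.873)² = 105.20 kPa
P = 3541.7 − 105.20 = 3437 kPa

P ≈ 3437 kPa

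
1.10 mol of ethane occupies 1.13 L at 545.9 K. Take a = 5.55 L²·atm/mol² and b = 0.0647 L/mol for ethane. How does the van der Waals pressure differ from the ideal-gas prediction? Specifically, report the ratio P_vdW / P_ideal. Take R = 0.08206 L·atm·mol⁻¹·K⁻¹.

P_vdW / P_ideal ≈ 0.9466

Ideal: P_ideal = nRT/V = (1.10)(0.08206)(545.9)/1.13 = 43.6073 atm
vdW: P = nRT/(V − nb) − a n²/V² = 49.2762/1.05883 − 6.71550/1.27690 = 46.5383 − 5.25922 = 41.2791 atm
Ratio = 41.2791/43.6073 = 0.9466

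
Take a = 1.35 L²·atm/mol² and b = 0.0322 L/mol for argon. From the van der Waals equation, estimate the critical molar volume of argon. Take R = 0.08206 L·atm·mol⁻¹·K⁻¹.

V_m,c ≈ 0.09660 L/mol

For a van der Waals gas, V_m,c = 3b.
V_m,c = 3×0.0322 = 0.09660 L/mol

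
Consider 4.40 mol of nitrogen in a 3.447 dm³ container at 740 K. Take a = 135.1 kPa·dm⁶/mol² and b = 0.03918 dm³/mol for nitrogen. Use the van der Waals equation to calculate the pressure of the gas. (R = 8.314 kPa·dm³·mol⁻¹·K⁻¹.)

P = nRT/(V − nb) − a n²/V²
nRT/(V − nb) = (4.40)(8.314)(740)/(3.447 − 4.40×0.03918) = 27070/3.2746 = 8266.7 kPa
a n²/V² = (135.1)(4.40)²/(3.447)² = 220.13 kPa
P = 8266.7 − 220.13 = 8047 kPa

P ≈ 8047 kPa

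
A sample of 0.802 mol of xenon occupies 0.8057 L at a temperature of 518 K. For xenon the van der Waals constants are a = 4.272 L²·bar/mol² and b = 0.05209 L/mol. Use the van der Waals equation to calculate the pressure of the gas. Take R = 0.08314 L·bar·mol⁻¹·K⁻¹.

P ≈ 40.98 bar

P = nRT/(V − nb) − a n²/V²
nRT/(V − nb) = (0.802)(0.08314)(518)/(0.8057 − 0.802×0.05209) = 34.539/0.76392 = 45.213 bar
a n²/V² = (4.272)(0.802)²/(0.8057)² = 4.2329 bar
P = 45.213 − 4.2329 = 40.98 bar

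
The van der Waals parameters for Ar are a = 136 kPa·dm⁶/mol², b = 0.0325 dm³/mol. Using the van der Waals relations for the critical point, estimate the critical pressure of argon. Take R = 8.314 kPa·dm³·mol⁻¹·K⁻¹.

P_c ≈ 4769 kPa

For a van der Waals gas, P_c = a/(27b²).
P_c = 136/(27×(0.0325)²) = 136/0.028519 = 4769 kPa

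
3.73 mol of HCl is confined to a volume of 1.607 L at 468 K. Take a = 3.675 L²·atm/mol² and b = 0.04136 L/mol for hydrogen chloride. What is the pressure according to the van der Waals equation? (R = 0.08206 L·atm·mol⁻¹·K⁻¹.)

P = nRT/(V − nb) − a n²/V²
nRT/(V − nb) = (3.73)(0.08206)(468)/(1.607 − 3.73×0.04136) = 143.25/1.4527 = 98.609 atm
a n²/V² = (3.675)(3.73)²/(1.607)² = 19.799 atm
P = 98.609 − 19.799 = 78.81 atm

P ≈ 78.81 atm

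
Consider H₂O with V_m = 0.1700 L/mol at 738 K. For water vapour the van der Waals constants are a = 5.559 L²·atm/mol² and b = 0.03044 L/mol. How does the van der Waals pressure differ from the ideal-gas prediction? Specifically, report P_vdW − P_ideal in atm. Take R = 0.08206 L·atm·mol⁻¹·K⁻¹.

Ideal: P_ideal = RT/V_m = (0.08206)(738)/0.1700 = 356.237 atm
vdW: P = RT/(V_m − b) − a/V_m² = 60.5603/0.139560 − 5.559/0.0289000 = 433.937 − 192.353 = 241.584 atm
ΔP = 241.584 − 356.237 = -114.7 atm

ΔP ≈ -114.7 atm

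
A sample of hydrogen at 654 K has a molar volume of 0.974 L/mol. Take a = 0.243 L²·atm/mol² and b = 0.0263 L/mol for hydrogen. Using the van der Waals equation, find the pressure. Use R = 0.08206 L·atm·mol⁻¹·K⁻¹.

P = RT/(V_m − b) − a/V_m²
RT/(V_m − b) = (0.08206)(654)/(0.974 − 0.0263) = 53.667/0.94770 = 56.629 atm
a/V_m² = 0.243/(0.974)² = 0.25615 atm
P = 56.629 − 0.25615 = 56.37 atm

P ≈ 56.37 atm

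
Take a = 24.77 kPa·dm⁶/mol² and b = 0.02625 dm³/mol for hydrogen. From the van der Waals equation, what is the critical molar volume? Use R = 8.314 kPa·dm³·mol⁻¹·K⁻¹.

V_m,c ≈ 0.07875 dm³/mol

For a van der Waals gas, V_m,c = 3b.
V_m,c = 3×0.02625 = 0.07875 dm³/mol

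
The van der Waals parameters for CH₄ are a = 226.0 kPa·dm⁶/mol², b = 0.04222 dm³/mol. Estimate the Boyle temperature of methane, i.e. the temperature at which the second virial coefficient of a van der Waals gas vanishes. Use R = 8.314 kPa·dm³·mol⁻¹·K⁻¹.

T_B ≈ 643.8 K

For a van der Waals gas the second virial coefficient B₂ = b − a/(RT) vanishes at T_B = a/(Rb).
T_B = 226.0/(8.314×0.04222) = 226.0/0.35102 = 643.8 K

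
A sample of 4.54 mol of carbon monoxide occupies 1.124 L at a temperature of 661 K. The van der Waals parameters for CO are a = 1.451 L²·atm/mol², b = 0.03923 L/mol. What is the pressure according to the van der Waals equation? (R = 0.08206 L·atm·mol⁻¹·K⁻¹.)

P ≈ 236.7 atm

P = nRT/(V − nb) − a n²/V²
nRT/(V − nb) = (4.54)(0.08206)(661)/(1.124 − 4.54×0.03923) = 246.26/0.94590 = 260.34 atm
a n²/V² = (1.451)(4.54)²/(1.124)² = 23.673 atm
P = 260.34 − 23.673 = 236.7 atm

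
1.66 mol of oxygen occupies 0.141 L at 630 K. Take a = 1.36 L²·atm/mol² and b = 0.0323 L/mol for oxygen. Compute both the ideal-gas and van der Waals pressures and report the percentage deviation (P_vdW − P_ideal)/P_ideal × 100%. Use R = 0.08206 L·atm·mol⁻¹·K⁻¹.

30.39 %

Ideal: P_ideal = nRT/V = (1.66)(0.08206)(630)/0.141 = 608.641 atm
vdW: P = nRT/(V − nb) − a n²/V² = 85.8183/0.0873820 − 3.74762/0.0198810 = 982.105 − 188.503 = 793.602 atm
% deviation = (793.602 − 608.641)/608.641 × 100% = 30.39%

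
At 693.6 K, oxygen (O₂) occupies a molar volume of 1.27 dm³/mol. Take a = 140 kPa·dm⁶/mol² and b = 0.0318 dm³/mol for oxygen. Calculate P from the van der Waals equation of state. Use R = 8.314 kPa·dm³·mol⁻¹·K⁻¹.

P = RT/(V_m − b) − a/V_m²
RT/(V_m − b) = (8.314)(693.6)/(1.27 − 0.0318) = 5766.6/1.2382 = 4657.2 kPa
a/V_m² = 140/(1.27)² = 86.800 kPa
P = 4657.2 − 86.800 = 4570 kPa

P ≈ 4570 kPa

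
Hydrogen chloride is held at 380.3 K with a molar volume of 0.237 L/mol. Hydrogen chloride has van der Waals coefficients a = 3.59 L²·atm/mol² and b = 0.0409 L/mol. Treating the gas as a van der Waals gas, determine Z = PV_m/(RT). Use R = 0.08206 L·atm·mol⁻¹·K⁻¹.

P = RT/(V_m − b) − a/V_m² = (0.08206)(380.3)/(0.237 − 0.0409) − 3.59/(0.237)²
  = 31.207/0.19610 − 63.914 = 159.14 − 63.914 = 95.23 atm
Z = PV_m/(RT) = (95.23)(0.237)/((0.08206)(380.3)) = 22.570/31.207 = 0.7232

Z ≈ 0.7232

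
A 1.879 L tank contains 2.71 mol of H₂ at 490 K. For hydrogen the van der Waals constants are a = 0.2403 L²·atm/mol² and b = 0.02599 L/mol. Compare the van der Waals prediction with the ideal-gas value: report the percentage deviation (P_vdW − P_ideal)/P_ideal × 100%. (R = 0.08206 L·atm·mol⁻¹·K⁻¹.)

3.03 %

Ideal: P_ideal = nRT/V = (2.71)(0.08206)(490)/1.879 = 57.9923 atm
vdW: P = nRT/(V − nb) − a n²/V² = 108.967/1.80857 − 1.76479/3.53064 = 60.2504 − 0.499850 = 59.7506 atm
% deviation = (59.7506 − 57.9923)/57.9923 × 100% = 3.03%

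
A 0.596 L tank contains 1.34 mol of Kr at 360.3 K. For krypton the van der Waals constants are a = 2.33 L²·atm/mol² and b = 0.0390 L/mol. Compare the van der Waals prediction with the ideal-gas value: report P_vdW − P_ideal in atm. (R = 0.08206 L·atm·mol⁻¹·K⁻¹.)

ΔP ≈ -5.389 atm

Ideal: P_ideal = nRT/V = (1.34)(0.08206)(360.3)/0.596 = 66.4744 atm
vdW: P = nRT/(V − nb) − a n²/V² = 39.6187/0.543740 − 4.18375/0.355216 = 72.8633 − 11.7780 = 61.0853 atm
ΔP = 61.0853 − 66.4744 = -5.389 atm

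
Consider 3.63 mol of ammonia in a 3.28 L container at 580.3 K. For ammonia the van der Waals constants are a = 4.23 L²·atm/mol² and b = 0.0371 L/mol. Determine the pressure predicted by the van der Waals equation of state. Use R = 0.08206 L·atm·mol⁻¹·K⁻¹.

P = nRT/(V − nb) − a n²/V²
nRT/(V − nb) = (3.63)(0.08206)(580.3)/(3.28 − 3.63×0.0371) = 172.86/3.1453 = 54.958 atm
a n²/V² = (4.23)(3.63)²/(3.28)² = 5.1809 atm
P = 54.958 − 5.1809 = 49.78 atm

P ≈ 49.78 atm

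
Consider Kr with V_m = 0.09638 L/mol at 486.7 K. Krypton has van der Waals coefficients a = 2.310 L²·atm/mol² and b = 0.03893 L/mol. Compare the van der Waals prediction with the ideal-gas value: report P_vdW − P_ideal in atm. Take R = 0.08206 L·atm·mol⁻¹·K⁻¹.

ΔP ≈ 32.12 atm

Ideal: P_ideal = RT/V_m = (0.08206)(486.7)/0.09638 = 414.387 atm
vdW: P = RT/(V_m − b) − a/V_m² = 39.9386/0.0574500 − 2.310/0.00928910 = 695.189 − 248.679 = 446.510 atm
ΔP = 446.510 − 414.387 = 32.12 atm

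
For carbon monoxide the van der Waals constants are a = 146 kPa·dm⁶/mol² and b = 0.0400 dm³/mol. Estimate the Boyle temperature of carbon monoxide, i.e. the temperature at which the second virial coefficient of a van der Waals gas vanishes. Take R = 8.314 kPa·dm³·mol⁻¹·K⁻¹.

For a van der Waals gas the second virial coefficient B₂ = b − a/(RT) vanishes at T_B = a/(Rb).
T_B = 146/(8.314×0.0400) = 146/0.33256 = 439.0 K

T_B ≈ 439.0 K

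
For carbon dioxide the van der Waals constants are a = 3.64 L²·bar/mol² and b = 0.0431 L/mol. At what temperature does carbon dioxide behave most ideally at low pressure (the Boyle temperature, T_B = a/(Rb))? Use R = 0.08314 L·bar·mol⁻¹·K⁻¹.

For a van der Waals gas the second virial coefficient B₂ = b − a/(RT) vanishes at T_B = a/(Rb).
T_B = 3.64/(0.08314×0.0431) = 3.64/0.0035833 = 1016 K

T_B ≈ 1016 K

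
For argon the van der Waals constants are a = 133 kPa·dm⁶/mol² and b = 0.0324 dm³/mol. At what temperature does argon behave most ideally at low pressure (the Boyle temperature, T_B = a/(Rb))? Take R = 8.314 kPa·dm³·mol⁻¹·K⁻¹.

For a van der Waals gas the second virial coefficient B₂ = b − a/(RT) vanishes at T_B = a/(Rb).
T_B = 133/(8.314×0.0324) = 133/0.26937 = 493.7 K

T_B ≈ 493.7 K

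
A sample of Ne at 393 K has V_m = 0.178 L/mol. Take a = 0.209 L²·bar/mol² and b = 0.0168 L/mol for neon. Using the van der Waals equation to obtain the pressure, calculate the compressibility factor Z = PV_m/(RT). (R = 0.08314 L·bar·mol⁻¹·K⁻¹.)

P = RT/(V_m − b) − a/V_m² = (0.08314)(393)/(0.178 − 0.0168) − 0.209/(0.178)²
  = 32.674/0.16120 − 6.5964 = 202.69 − 6.5964 = 196.09 bar
Z = PV_m/(RT) = (196.09)(0.178)/((0.08314)(393)) = 34.904/32.674 = 1.068

Z ≈ 1.068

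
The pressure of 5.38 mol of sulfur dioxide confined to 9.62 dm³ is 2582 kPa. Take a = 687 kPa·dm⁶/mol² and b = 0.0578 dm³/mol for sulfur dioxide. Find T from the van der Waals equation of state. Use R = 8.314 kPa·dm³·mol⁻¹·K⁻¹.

T ≈ 582.1 K

T = (P + a n²/V²)(V − nb)/(nR)
P + a n²/V² = 2582 + (687)(5.38)²/(9.62)² = 2796.9 kPa
V − nb = 9.62 − (5.38)(0.0578) = 9.3090 dm³
T = (2796.9)(9.3090)/((5.38)(8.314)) = 582.1 K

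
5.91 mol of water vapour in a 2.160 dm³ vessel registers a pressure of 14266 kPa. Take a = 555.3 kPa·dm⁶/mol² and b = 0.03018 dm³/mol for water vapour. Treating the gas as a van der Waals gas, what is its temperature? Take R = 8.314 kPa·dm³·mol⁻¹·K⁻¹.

T ≈ 743.0 K

T = (P + a n²/V²)(V − nb)/(nR)
P + a n²/V² = 14266 + (555.3)(5.91)²/(2.160)² = 18423 kPa
V − nb = 2.160 − (5.91)(0.03018) = 1.9816 dm³
T = (18423)(1.9816)/((5.91)(8.314)) = 743.0 K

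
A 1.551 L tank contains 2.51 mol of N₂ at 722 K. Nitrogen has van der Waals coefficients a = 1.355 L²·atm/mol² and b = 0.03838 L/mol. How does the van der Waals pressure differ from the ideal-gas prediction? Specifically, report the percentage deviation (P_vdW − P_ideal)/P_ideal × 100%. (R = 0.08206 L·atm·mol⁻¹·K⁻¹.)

2.92 %

Ideal: P_ideal = nRT/V = (2.51)(0.08206)(722)/1.551 = 95.8806 atm
vdW: P = nRT/(V − nb) − a n²/V² = 148.711/1.45467 − 8.53664/2.40560 = 102.230 − 3.54865 = 98.681 atm
% deviation = (98.681 − 95.8806)/95.8806 × 100% = 2.92%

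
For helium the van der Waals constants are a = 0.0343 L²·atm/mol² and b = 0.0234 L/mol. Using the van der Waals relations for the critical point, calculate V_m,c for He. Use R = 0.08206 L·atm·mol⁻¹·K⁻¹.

For a van der Waals gas, V_m,c = 3b.
V_m,c = 3×0.0234 = 0.07020 L/mol

V_m,c ≈ 0.07020 L/mol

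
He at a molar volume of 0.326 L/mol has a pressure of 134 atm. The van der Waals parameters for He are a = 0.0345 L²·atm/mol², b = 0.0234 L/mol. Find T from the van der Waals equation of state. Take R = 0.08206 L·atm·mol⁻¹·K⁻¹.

T = (P + a/V_m²)(V_m − b)/R
P + a/V_m² = 134 + 0.0345/(0.326)² = 134.32 atm
V_m − b = 0.326 − 0.0234 = 0.30260 L/mol
T = (134.32)(0.30260)/0.08206 = 495.3 K

T ≈ 495.3 K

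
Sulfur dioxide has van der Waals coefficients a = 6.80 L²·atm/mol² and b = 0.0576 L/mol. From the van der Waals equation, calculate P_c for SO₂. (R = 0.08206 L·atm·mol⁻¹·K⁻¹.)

For a van der Waals gas, P_c = a/(27b²).
P_c = 6.80/(27×(0.0576)²) = 6.80/0.089580 = 75.91 atm

P_c ≈ 75.91 atm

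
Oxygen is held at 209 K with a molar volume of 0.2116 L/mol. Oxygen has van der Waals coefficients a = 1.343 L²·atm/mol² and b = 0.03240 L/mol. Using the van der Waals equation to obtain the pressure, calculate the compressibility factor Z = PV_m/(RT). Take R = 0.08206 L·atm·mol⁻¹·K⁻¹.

P = RT/(V_m − b) − a/V_m² = (0.08206)(209)/(0.2116 − 0.03240) − 1.343/(0.2116)²
  = 17.151/0.17920 − 29.995 = 95.709 − 29.995 = 65.714 atm
Z = PV_m/(RT) = (65.714)(0.2116)/((0.08206)(209)) = 13.905/17.151 = 0.8107

Z ≈ 0.8107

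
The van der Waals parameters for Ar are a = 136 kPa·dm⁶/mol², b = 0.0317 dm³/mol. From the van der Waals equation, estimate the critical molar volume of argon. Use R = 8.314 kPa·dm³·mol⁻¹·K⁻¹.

For a van der Waals gas, V_m,c = 3b.
V_m,c = 3×0.0317 = 0.09510 dm³/mol

V_m,c ≈ 0.09510 dm³/mol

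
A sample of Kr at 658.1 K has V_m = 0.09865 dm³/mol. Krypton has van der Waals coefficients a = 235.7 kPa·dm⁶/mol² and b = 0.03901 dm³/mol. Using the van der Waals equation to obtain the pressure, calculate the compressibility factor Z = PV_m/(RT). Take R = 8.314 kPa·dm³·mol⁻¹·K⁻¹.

P = RT/(V_m − b) − a/V_m² = (8.314)(658.1)/(0.09865 − 0.03901) − 235.7/(0.09865)²
  = 5471.4/0.059640 − 24220 = 91740 − 24220 = 67520 kPa
Z = PV_m/(RT) = (67520)(0.09865)/((8.314)(658.1)) = 6660.8/5471.4 = 1.217

Z ≈ 1.217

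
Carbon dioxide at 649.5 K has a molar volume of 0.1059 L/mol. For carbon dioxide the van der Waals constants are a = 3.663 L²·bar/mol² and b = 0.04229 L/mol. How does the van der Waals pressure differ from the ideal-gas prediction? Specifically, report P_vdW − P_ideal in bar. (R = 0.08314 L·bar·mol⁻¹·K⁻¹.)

ΔP ≈ 12.38 bar

Ideal: P_ideal = RT/V_m = (0.08314)(649.5)/0.1059 = 509.910 bar
vdW: P = RT/(V_m − b) − a/V_m² = 53.9994/0.0636100 − 3.663/0.0112148 = 848.914 − 326.622 = 522.292 bar
ΔP = 522.292 − 509.910 = 12.38 bar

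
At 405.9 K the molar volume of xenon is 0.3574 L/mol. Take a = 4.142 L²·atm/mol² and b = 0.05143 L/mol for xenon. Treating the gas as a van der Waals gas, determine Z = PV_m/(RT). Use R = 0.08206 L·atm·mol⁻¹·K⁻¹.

Z ≈ 0.8201

P = RT/(V_m − b) − a/V_m² = (0.08206)(405.9)/(0.3574 − 0.05143) − 4.142/(0.3574)²
  = 33.308/0.30597 − 32.427 = 108.86 − 32.427 = 76.43 atm
Z = PV_m/(RT) = (76.43)(0.3574)/((0.08206)(405.9)) = 27.316/33.308 = 0.8201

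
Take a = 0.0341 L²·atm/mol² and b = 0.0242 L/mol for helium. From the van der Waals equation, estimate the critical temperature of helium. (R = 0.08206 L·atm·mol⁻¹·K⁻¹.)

T_c ≈ 5.088 K

For a van der Waals gas, T_c = 8a/(27Rb).
T_c = 8×0.0341/(27×0.08206×0.0242) = 0.27280/0.053618 = 5.088 K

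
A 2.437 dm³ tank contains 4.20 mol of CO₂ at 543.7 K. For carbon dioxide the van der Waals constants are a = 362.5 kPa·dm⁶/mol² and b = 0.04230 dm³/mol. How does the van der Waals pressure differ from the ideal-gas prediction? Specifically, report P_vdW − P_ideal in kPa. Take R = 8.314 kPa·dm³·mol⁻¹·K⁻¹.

Ideal: P_ideal = nRT/V = (4.20)(8.314)(543.7)/2.437 = 7790.46 kPa
vdW: P = nRT/(V − nb) − a n²/V² = 18985.4/2.25934 − 6394.50/5.93897 = 8403.07 − 1076.70 = 7326.37 kPa
ΔP = 7326.37 − 7790.46 = -464.1 kPa

ΔP ≈ -464.1 kPa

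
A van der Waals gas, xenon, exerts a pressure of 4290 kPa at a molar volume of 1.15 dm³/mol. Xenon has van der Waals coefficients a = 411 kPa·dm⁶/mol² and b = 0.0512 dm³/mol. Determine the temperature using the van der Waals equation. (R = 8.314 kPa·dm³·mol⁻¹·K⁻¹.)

T ≈ 608.1 K

T = (P + a/V_m²)(V_m − b)/R
P + a/V_m² = 4290 + 411/(1.15)² = 4600.8 kPa
V_m − b = 1.15 − 0.0512 = 1.0988 dm³/mol
T = (4600.8)(1.0988)/8.314 = 608.1 K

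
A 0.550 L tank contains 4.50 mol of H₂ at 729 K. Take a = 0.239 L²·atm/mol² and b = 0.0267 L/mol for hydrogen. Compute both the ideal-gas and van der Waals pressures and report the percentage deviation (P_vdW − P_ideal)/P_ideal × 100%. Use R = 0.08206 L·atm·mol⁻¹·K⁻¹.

Ideal: P_ideal = nRT/V = (4.50)(0.08206)(729)/0.550 = 489.451 atm
vdW: P = nRT/(V − nb) − a n²/V² = 269.198/0.429850 − 4.83975/0.302500 = 626.260 − 15.9992 = 610.261 atm
% deviation = (610.261 − 489.451)/489.451 × 100% = 24.68%

24.68 %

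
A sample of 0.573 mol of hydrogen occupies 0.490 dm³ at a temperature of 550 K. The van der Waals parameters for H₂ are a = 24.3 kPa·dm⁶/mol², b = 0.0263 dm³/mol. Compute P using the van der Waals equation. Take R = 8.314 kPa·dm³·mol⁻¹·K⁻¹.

P = nRT/(V − nb) − a n²/V²
nRT/(V − nb) = (0.573)(8.314)(550)/(0.490 − 0.573×0.0263) = 2620.2/0.47493 = 5517.0 kPa
a n²/V² = (24.3)(0.573)²/(0.490)² = 33.229 kPa
P = 5517.0 − 33.229 = 5484 kPa

P ≈ 5484 kPa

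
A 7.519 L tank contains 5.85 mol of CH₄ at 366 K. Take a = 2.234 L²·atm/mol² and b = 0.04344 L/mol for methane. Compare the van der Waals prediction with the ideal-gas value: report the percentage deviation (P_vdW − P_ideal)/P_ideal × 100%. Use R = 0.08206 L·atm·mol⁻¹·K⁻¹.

-2.29 %

Ideal: P_ideal = nRT/V = (5.85)(0.08206)(366)/7.519 = 23.3673 atm
vdW: P = nRT/(V − nb) − a n²/V² = 175.699/7.26488 − 76.4531/56.5354 = 24.1847 − 1.35230 = 22.8324 atm
% deviation = (22.8324 − 23.3673)/23.3673 × 100% = -2.29%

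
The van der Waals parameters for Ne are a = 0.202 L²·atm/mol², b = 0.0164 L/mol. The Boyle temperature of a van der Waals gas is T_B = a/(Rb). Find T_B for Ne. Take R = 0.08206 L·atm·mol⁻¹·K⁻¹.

T_B ≈ 150.1 K

For a van der Waals gas the second virial coefficient B₂ = b − a/(RT) vanishes at T_B = a/(Rb).
T_B = 0.202/(0.08206×0.0164) = 0.202/0.0013458 = 150.1 K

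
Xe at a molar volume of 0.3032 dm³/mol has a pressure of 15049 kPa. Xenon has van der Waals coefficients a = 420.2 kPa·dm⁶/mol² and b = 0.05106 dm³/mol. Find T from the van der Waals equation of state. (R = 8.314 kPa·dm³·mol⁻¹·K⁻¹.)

T = (P + a/V_m²)(V_m − b)/R
P + a/V_m² = 15049 + 420.2/(0.3032)² = 19620 kPa
V_m − b = 0.3032 − 0.05106 = 0.25214 dm³/mol
T = (19620)(0.25214)/8.314 = 595.0 K

T ≈ 595.0 K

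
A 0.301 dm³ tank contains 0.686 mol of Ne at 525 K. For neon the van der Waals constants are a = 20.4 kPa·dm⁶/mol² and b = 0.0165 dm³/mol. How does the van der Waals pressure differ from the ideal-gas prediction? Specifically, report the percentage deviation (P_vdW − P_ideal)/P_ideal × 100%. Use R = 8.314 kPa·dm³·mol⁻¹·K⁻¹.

Ideal: P_ideal = nRT/V = (0.686)(8.314)(525)/0.301 = 9947.80 kPa
vdW: P = nRT/(V − nb) − a n²/V² = 2994.29/0.289681 − 9.60016/0.0906010 = 10336.5 − 105.961 = 10230.5 kPa
% deviation = (10230.5 − 9947.80)/9947.80 × 100% = 2.84%

2.84 %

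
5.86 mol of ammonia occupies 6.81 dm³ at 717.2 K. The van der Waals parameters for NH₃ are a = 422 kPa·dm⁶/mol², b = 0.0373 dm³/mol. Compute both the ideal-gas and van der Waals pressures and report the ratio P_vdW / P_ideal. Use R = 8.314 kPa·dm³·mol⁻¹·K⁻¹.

P_vdW / P_ideal ≈ 0.9723

Ideal: P_ideal = nRT/V = (5.86)(8.314)(717.2)/6.81 = 5130.99 kPa
vdW: P = nRT/(V − nb) − a n²/V² = 34942.0/6.59142 − 14491.3/46.3761 = 5301.13 − 312.473 = 4988.66 kPa
Ratio = 4988.66/5130.99 = 0.9723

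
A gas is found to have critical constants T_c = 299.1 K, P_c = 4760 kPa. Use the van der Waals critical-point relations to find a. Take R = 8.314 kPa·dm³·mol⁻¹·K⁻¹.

a ≈ 548.1 kPa·dm⁶/mol²

From T_c = 8a/(27Rb) and P_c = a/(27b²): a = 27 R² T_c²/(64 P_c).
a = 27×(8.314)²×(299.1)²/(64×4760) = 166961613/304640 = 548.1 kPa·dm⁶/mol²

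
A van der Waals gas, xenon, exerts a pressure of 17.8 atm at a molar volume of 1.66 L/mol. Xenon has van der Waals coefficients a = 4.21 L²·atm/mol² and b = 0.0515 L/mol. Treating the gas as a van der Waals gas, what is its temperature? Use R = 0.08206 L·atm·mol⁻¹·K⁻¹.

T ≈ 378.9 K

T = (P + a/V_m²)(V_m − b)/R
P + a/V_m² = 17.8 + 4.21/(1.66)² = 19.328 atm
V_m − b = 1.66 − 0.0515 = 1.6085 L/mol
T = (19.328)(1.6085)/0.08206 = 378.9 K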